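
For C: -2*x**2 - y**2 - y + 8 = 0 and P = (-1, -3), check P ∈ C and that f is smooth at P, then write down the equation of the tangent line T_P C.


Tangent line at P: 4*x + 5*y + 19 = 0.

Step 1: f(-1, -3) = 0, so P lies on C.
Step 2: partial derivatives
  f_x(x, y) = -4*x, f_y(x, y) = -2*y - 1.
  f_x(P) = 4, f_y(P) = 5 (gradient nonzero, so P is smooth).
Step 3: tangent line at P: 4·(x − -1) + 5·(y − -3) = 0.
Expanding: 4*x + 5*y + 19 = 0.


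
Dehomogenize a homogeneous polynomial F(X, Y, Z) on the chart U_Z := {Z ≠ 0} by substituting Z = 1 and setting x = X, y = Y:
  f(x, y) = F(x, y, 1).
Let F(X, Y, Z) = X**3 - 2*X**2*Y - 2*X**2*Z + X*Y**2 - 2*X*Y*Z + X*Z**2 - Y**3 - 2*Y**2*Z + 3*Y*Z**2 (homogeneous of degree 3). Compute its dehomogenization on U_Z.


f(x, y) = x**3 - 2*x**2*y - 2*x**2 + x*y**2 - 2*x*y + x - y**3 - 2*y**2 + 3*y

On U_Z we set Z = 1. Each monomial c·X^i·Y^j·Z^k in F becomes c·x^i·y^j·1^k = c·x^i·y^j.
Substituting Z = 1: F(X, Y, 1) = x**3 - 2*x**2*y - 2*x**2 + x*y**2 - 2*x*y + x - y**3 - 2*y**2 + 3*y.
Note: deg(f) ≤ deg(F) = 3; strict inequality happens when F is divisible by Z (lost terms).


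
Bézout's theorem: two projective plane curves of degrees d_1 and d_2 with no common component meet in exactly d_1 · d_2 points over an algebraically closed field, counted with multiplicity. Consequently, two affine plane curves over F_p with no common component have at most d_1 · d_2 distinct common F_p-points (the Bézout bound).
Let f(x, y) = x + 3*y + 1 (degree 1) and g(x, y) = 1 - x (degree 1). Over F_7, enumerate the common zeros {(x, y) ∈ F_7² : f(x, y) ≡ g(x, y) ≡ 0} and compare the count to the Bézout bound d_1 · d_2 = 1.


Common zeros: {(1, 4)}; count = 1; Bézout bound = 1.

deg(f) = 1, deg(g) = 1, so Bézout bound = 1.
Scan x ∈ F_7. For each x, list the y ∈ F_7 with f(x, y) ≡ 0 and those with g(x, y) ≡ 0 (mod 7); the common zeros in that column are the intersection.
  x = 0: f ≡ 0 at y ∈ {2}; g ≡ 0 at y ∈ ∅; common: ∅.
  x = 1: f ≡ 0 at y ∈ {4}; g ≡ 0 at y ∈ {0, 1, 2, 3, 4, 5, 6}; common: {4}.
  x = 2: f ≡ 0 at y ∈ {6}; g ≡ 0 at y ∈ ∅; common: ∅.
  x = 3: f ≡ 0 at y ∈ {1}; g ≡ 0 at y ∈ ∅; common: ∅.
  x = 4: f ≡ 0 at y ∈ {3}; g ≡ 0 at y ∈ ∅; common: ∅.
  x = 5: f ≡ 0 at y ∈ {5}; g ≡ 0 at y ∈ ∅; common: ∅.
  x = 6: f ≡ 0 at y ∈ {0}; g ≡ 0 at y ∈ ∅; common: ∅.
Collecting: common zeros = {(1, 4)}, so the count is 1.
Comparison with the Bézout bound: 1 ≤ 1 = deg(f)·deg(g), as expected for curves with no common component (the bound is attained).


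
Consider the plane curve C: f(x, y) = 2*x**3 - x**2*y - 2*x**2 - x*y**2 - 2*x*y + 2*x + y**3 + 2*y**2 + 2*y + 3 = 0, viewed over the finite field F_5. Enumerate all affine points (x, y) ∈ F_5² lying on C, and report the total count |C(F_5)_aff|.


Affine F_5-points: {(1, 0), (1, 2), (2, 0), (2, 1), (2, 4), (3, 0), (4, 3)}; count = 7.

For each of the 25 pairs (x, y) ∈ F_5², evaluate f(x, y) mod 5. Record the zeros.
  x = 0: [0↦3, 1↦3, 2↦3, 3↦4, 4↦2]  zeros at y ∈ ∅
  x = 1: [0↦0, 1↦1, 2↦0, 3↦3, 4↦1]  zeros at y ∈ {0, 2}
  x = 2: [0↦0, 1↦0, 2↦1, 3↦4, 4↦0]  zeros at y ∈ {0, 1, 4}
  x = 3: [0↦0, 1↦2, 2↦3, 3↦4, 4↦1]  zeros at y ∈ {0}
  x = 4: [0↦2, 1↦4, 2↦3, 3↦0, 4↦1]  zeros at y ∈ {3}
Collecting zeros: affine points = {(1, 0), (1, 2), (2, 0), (2, 1), (2, 4), (3, 0), (4, 3)}.
Total count |C(F_5)_aff| = 7.


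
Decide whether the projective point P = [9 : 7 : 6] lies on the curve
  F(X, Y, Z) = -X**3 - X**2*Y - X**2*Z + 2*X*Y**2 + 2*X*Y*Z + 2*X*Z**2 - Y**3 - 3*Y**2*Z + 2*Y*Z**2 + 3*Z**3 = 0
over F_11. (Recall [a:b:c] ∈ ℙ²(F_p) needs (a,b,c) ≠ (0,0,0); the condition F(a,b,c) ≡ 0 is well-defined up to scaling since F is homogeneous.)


F(9,7,6) ≡ 2 (mod 11); P is NOT on the curve.

Evaluate F(9, 7, 6) term-by-term (mod 11).
  -X**3 ↦ -1·729·1·1 = -729
  -X**2*Y ↦ -1·81·7·1 = -567
  -X**2*Z ↦ -1·81·1·6 = -486
  2*X*Y**2 ↦ 2·9·49·1 = 882
  2*X*Y*Z ↦ 2·9·7·6 = 756
  2*X*Z**2 ↦ 2·9·1·36 = 648
  -Y**3 ↦ -1·1·343·1 = -343
  -3*Y**2*Z ↦ -3·1·49·6 = -882
  2*Y*Z**2 ↦ 2·1·7·36 = 504
  3*Z**3 ↦ 3·1·1·216 = 648
Sum: F(9, 7, 6) = (-729) + (-567) + (-486) + (882) + (756) + (648) + (-343) + (-882) + (504) + (648) = 431.
Reducing mod 11: 431 ≡ 2 (mod 11).
Since F(a, b, c) ≡ 2 ≠ 0 (mod 11), P does NOT lie on the curve.


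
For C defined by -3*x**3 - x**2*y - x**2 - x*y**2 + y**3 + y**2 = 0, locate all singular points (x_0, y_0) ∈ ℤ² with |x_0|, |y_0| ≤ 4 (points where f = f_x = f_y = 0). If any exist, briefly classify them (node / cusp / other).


Singular points: {(0, 0)}; classification: node.

Compute partial derivatives:
  f_x = -9*x**2 - 2*x*y - 2*x - y**2.
  f_y = -x**2 - 2*x*y + 3*y**2 + 2*y.
Scan x_0 ∈ {−4, ..., 4}. For each x_0, f_y(x_0, y) is a polynomial in y; find its integer roots y ∈ {−4, ..., 4}, then test f_x and f at those candidates.
  x = -4: f_y(-4, y) = 3*y**2 + 10*y - 16; no integer root y with |y| ≤ 4.
  x = -3: f_y(-3, y) = 3*y**2 + 8*y - 9; no integer root y with |y| ≤ 4.
  x = -2: f_y(-2, y) = 3*y**2 + 6*y - 4; no integer root y with |y| ≤ 4.
  x = -1: f_y(-1, y) = 3*y**2 + 4*y - 1; no integer root y with |y| ≤ 4.
  x = 0: f_y(0, y) = 3*y**2 + 2*y; vanishes at y ∈ {0}. (0, 0): f_x = 0, f = 0 — SINGULAR.
  x = 1: f_y(1, y) = 3*y**2 - 1; no integer root y with |y| ≤ 4.
  x = 2: f_y(2, y) = 3*y**2 - 2*y - 4; no integer root y with |y| ≤ 4.
  x = 3: f_y(3, y) = 3*y**2 - 4*y - 9; no integer root y with |y| ≤ 4.
  x = 4: f_y(4, y) = 3*y**2 - 6*y - 16; no integer root y with |y| ≤ 4.
Only singular point on the grid: (0, 0).
Classify: substitute x = 0 + u, y = 0 + v and expand: f = -3*u**3 - u**2*v - u**2 - u*v**2 + v**3 + v**2.
No constant or linear terms (consistent with a singular point). Quadratic part: -u**2 + v**2. Cubic part: -3*u**3 - u**2*v - u*v**2 + v**3.
The quadratic part v**2 - u**2 = (v − u)(v + u) splits into two distinct linear factors, so there are two distinct tangent lines y − 0 = ±(x − 0) — this is a node (ordinary double point).
Classification: node.


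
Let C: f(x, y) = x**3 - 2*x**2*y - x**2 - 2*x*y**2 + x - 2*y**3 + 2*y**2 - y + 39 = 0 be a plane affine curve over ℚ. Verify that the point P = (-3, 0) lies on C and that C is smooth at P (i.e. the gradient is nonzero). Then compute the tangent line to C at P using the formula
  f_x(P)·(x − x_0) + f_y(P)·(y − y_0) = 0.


Tangent line at P: 34*x - 19*y + 102 = 0.

Step 1: f(-3, 0) = 0, so P lies on C.
Step 2: partial derivatives
  f_x(x, y) = 3*x**2 - 4*x*y - 2*x - 2*y**2 + 1, f_y(x, y) = -2*x**2 - 4*x*y - 6*y**2 + 4*y - 1.
  f_x(P) = 34, f_y(P) = -19 (gradient nonzero, so P is smooth).
Step 3: tangent line at P: 34·(x − -3) + -19·(y − 0) = 0.
Expanding: 34*x - 19*y + 102 = 0.


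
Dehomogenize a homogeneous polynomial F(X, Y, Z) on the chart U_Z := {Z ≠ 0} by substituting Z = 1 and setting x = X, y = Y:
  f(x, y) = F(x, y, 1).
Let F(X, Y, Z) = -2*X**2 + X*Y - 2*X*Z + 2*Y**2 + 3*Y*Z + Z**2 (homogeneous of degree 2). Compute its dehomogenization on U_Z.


f(x, y) = -2*x**2 + x*y - 2*x + 2*y**2 + 3*y + 1

On U_Z we set Z = 1. Each monomial c·X^i·Y^j·Z^k in F becomes c·x^i·y^j·1^k = c·x^i·y^j.
Substituting Z = 1: F(X, Y, 1) = -2*x**2 + x*y - 2*x + 2*y**2 + 3*y + 1.
Note: deg(f) ≤ deg(F) = 2; strict inequality happens when F is divisible by Z (lost terms).


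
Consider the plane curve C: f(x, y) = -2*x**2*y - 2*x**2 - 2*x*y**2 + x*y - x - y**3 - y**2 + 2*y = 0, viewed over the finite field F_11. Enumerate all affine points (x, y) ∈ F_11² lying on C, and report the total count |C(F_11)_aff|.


Affine F_11-points: {(0, 0), (0, 1), (0, 9), (1, 5), (4, 2), (5, 0), (5, 1), (5, 10), (8, 5), (8, 6), (10, 3), (10, 6)}; count = 12.

For each of the 121 pairs (x, y) ∈ F_11², evaluate f(x, y) mod 11. Record the zeros.
  x = 0: [0↦0, 1↦0, 2↦3, 3↦3, 4↦5, 5↦3, 6↦2, 7↦7, 8↦1, 9↦0, 10↦9]  zeros at y ∈ {0, 1, 9}
  x = 1: [0↦8, 1↦5, 2↦1, 3↦1, 4↦10, 5↦0, 6↦9, 7↦9, 8↦5, 9↦2, 10↦5]  zeros at y ∈ {5}
  x = 2: [0↦1, 1↦2, 2↦9, 3↦5, 4↦6, 5↦6, 6↦10, 7↦1, 8↦6, 9↦8, 10↦1]  zeros at y ∈ ∅
  x = 3: [0↦1, 1↦2, 2↦5, 3↦4, 4↦4, 5↦10, 6↦5, 7↦5, 8↦4, 9↦7, 10↦8]  zeros at y ∈ ∅
  x = 4: [0↦8, 1↦5, 2↦0, 3↦9, 4↦4, 5↦1, 6↦5, 7↦10, 8↦10, 9↦10, 10↦4]  zeros at y ∈ {2}
  x = 5: [0↦0, 1↦0, 2↦5, 3↦9, 4↦6, 5↦1, 6↦10, 7↦5, 8↦2, 9↦6, 10↦0]  zeros at y ∈ {0, 1, 10}
  x = 6: [0↦10, 1↦9, 2↦9, 3↦4, 4↦10, 5↦10, 6↦9, 7↦1, 8↦2, 9↦6, 10↦7]  zeros at y ∈ ∅
  x = 7: [0↦5, 1↦10, 2↦1, 3↦5, 4↦5, 5↦6, 6↦2, 7↦9, 8↦10, 9↦10, 10↦3]  zeros at y ∈ ∅
  x = 8: [0↦7, 1↦3, 2↦3, 3↦1, 4↦2, 5↦0, 6↦0, 7↦7, 8↦4, 9↦7, 10↦10]  zeros at y ∈ {5, 6}
  x = 9: [0↦5, 1↦10, 2↦4, 3↦3, 4↦1, 5↦3, 6↦3, 7↦6, 8↦6, 9↦8, 10↦6]  zeros at y ∈ ∅
  x = 10: [0↦10, 1↦9, 2↦4, 3↦0, 4↦2, 5↦4, 6↦0, 7↦6, 8↦5, 9↦2, 10↦2]  zeros at y ∈ {3, 6}
Collecting zeros: affine points = {(0, 0), (0, 1), (0, 9), (1, 5), (4, 2), (5, 0), (5, 1), (5, 10), (8, 5), (8, 6), (10, 3), (10, 6)}.
Total count |C(F_11)_aff| = 12.


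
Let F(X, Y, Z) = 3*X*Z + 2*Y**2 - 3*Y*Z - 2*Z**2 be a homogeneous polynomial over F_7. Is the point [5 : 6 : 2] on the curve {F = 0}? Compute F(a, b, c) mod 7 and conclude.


F(5,6,2) ≡ 2 (mod 7); P is NOT on the curve.

Evaluate F(5, 6, 2) term-by-term (mod 7).
  3*X*Z ↦ 3·5·1·2 = 30
  2*Y**2 ↦ 2·1·36·1 = 72
  -3*Y*Z ↦ -3·1·6·2 = -36
  -2*Z**2 ↦ -2·1·1·4 = -8
Sum: F(5, 6, 2) = (30) + (72) + (-36) + (-8) = 58.
Reducing mod 7: 58 ≡ 2 (mod 7).
Since F(a, b, c) ≡ 2 ≠ 0 (mod 7), P does NOT lie on the curve.


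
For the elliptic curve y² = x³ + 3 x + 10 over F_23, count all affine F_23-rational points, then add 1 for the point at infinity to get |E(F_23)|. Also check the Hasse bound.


Affine points = {(2, 1), (2, 22), (3, 0), (5, 9), (5, 14), (7, 11), (7, 12), (12, 7), (12, 16), (14, 6), (14, 17), (15, 7), (15, 16), (17, 11), (17, 12), (18, 10), (18, 13), (19, 7), (19, 16), (22, 11), (22, 12)}; affine count = 21; |E(F_23)| = 22.

Discriminant check: Δ ∝ 4a³ + 27b² = 4·3³ + 27·10² = 4·27 + 27·100 ≡ 2 (mod 23). Nonzero ⇒ E is nonsingular.
For each x ∈ F_23, compute rhs = x³ + 3·x + 10 mod 23, then count y ∈ F_23 with y² ≡ rhs.
  x = 0: rhs = 10, matching y values: none (0 points).
  x = 1: rhs = 14, matching y values: none (0 points).
  x = 2: rhs = 1, matching y values: 1, 22 (2 points).
  x = 3: rhs = 0, matching y values: 0 (1 points).
  x = 4: rhs = 17, matching y values: none (0 points).
  x = 5: rhs = 12, matching y values: 9, 14 (2 points).
  x = 6: rhs = 14, matching y values: none (0 points).
  x = 7: rhs = 6, matching y values: 11, 12 (2 points).
  x = 8: rhs = 17, matching y values: none (0 points).
  x = 9: rhs = 7, matching y values: none (0 points).
  x = 10: rhs = 5, matching y values: none (0 points).
  x = 11: rhs = 17, matching y values: none (0 points).
  x = 12: rhs = 3, matching y values: 7, 16 (2 points).
  x = 13: rhs = 15, matching y values: none (0 points).
  x = 14: rhs = 13, matching y values: 6, 17 (2 points).
  x = 15: rhs = 3, matching y values: 7, 16 (2 points).
  x = 16: rhs = 14, matching y values: none (0 points).
  x = 17: rhs = 6, matching y values: 11, 12 (2 points).
  x = 18: rhs = 8, matching y values: 10, 13 (2 points).
  x = 19: rhs = 3, matching y values: 7, 16 (2 points).
  x = 20: rhs = 20, matching y values: none (0 points).
  x = 21: rhs = 19, matching y values: none (0 points).
  x = 22: rhs = 6, matching y values: 11, 12 (2 points).
Total affine count: 21.
Full point count |E(F_23)| = 21 + 1 = 22.
Hasse bound: |22 − (23+1)| = |-2| = 2 ≤ 2√23 ≈ 9.5917 ✓.


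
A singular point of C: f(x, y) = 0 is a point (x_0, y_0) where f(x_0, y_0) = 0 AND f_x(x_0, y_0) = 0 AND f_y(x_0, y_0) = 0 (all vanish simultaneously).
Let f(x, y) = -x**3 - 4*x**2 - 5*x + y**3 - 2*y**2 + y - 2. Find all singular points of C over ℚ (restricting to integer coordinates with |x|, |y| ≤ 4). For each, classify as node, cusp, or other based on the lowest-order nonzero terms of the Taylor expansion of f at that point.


Singular points: {(-1, 1)}; classification: node.

Compute partial derivatives:
  f_x = -3*x**2 - 8*x - 5.
  f_y = 3*y**2 - 4*y + 1.
Scan x_0 ∈ {−4, ..., 4}. For each x_0, f_y(x_0, y) is a polynomial in y; find its integer roots y ∈ {−4, ..., 4}, then test f_x and f at those candidates.
  x = -4: f_y(-4, y) = 3*y**2 - 4*y + 1; vanishes at y ∈ {1}. (-4, 1): f_x = -21 ≠ 0.
  x = -3: f_y(-3, y) = 3*y**2 - 4*y + 1; vanishes at y ∈ {1}. (-3, 1): f_x = -8 ≠ 0.
  x = -2: f_y(-2, y) = 3*y**2 - 4*y + 1; vanishes at y ∈ {1}. (-2, 1): f_x = -1 ≠ 0.
  x = -1: f_y(-1, y) = 3*y**2 - 4*y + 1; vanishes at y ∈ {1}. (-1, 1): f_x = 0, f = 0 — SINGULAR.
  x = 0: f_y(0, y) = 3*y**2 - 4*y + 1; vanishes at y ∈ {1}. (0, 1): f_x = -5 ≠ 0.
  x = 1: f_y(1, y) = 3*y**2 - 4*y + 1; vanishes at y ∈ {1}. (1, 1): f_x = -16 ≠ 0.
  x = 2: f_y(2, y) = 3*y**2 - 4*y + 1; vanishes at y ∈ {1}. (2, 1): f_x = -33 ≠ 0.
  x = 3: f_y(3, y) = 3*y**2 - 4*y + 1; vanishes at y ∈ {1}. (3, 1): f_x = -56 ≠ 0.
  x = 4: f_y(4, y) = 3*y**2 - 4*y + 1; vanishes at y ∈ {1}. (4, 1): f_x = -85 ≠ 0.
Only singular point on the grid: (-1, 1).
Classify: substitute x = -1 + u, y = 1 + v and expand: f = -u**3 - u**2 + v**3 + v**2.
No constant or linear terms (consistent with a singular point). Quadratic part: -u**2 + v**2. Cubic part: -u**3 + v**3.
The quadratic part v**2 - u**2 = (v − u)(v + u) splits into two distinct linear factors, so there are two distinct tangent lines y − 1 = ±(x − -1) — this is a node (ordinary double point).
Classification: node.


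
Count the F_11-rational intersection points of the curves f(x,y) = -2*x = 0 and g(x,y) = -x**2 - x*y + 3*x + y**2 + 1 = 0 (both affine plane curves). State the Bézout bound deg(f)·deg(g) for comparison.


Common zeros: ∅; count = 0; Bézout bound = 2.

deg(f) = 1, deg(g) = 2, so Bézout bound = 2.
Scan x ∈ F_11. For each x, list the y ∈ F_11 with f(x, y) ≡ 0 and those with g(x, y) ≡ 0 (mod 11); the common zeros in that column are the intersection.
  x = 0: f ≡ 0 at y ∈ {0, 1, 2, 3, 4, 5, 6, 7, 8, 9, 10}; g ≡ 0 at y ∈ ∅; common: ∅.
  x = 1: f ≡ 0 at y ∈ ∅; g ≡ 0 at y ∈ {6}; common: ∅.
  x = 2: f ≡ 0 at y ∈ ∅; g ≡ 0 at y ∈ {4, 9}; common: ∅.
  x = 3: f ≡ 0 at y ∈ ∅; g ≡ 0 at y ∈ {5, 9}; common: ∅.
  x = 4: f ≡ 0 at y ∈ ∅; g ≡ 0 at y ∈ ∅; common: ∅.
  x = 5: f ≡ 0 at y ∈ ∅; g ≡ 0 at y ∈ ∅; common: ∅.
  x = 6: f ≡ 0 at y ∈ ∅; g ≡ 0 at y ∈ {1, 5}; common: ∅.
  x = 7: f ≡ 0 at y ∈ ∅; g ≡ 0 at y ∈ {1, 6}; common: ∅.
  x = 8: f ≡ 0 at y ∈ ∅; g ≡ 0 at y ∈ {4}; common: ∅.
  x = 9: f ≡ 0 at y ∈ ∅; g ≡ 0 at y ∈ ∅; common: ∅.
  x = 10: f ≡ 0 at y ∈ ∅; g ≡ 0 at y ∈ ∅; common: ∅.
Collecting: common zeros = ∅, so the count is 0.
Comparison with the Bézout bound: 0 ≤ 2 = deg(f)·deg(g), as expected for curves with no common component (the affine F_11-count falls short of the bound because intersections may lie at infinity, over extension fields, or carry multiplicity).


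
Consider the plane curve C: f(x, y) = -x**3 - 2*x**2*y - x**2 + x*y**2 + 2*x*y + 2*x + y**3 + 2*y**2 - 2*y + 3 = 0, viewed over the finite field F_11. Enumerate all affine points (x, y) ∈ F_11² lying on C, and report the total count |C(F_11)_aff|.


Affine F_11-points: {(0, 8), (1, 9), (2, 4), (2, 6), (2, 8), (3, 8), (4, 1), (4, 3), (5, 9), (7, 1), (8, 1), (8, 2), (8, 9), (9, 4), (10, 5)}; count = 15.

For each of the 121 pairs (x, y) ∈ F_11², evaluate f(x, y) mod 11. Record the zeros.
  x = 0: [0↦3, 1↦4, 2↦4, 3↦9, 4↦3, 5↦3, 6↦4, 7↦1, 8↦0, 9↦7, 10↦6]  zeros at y ∈ {8}
  x = 1: [0↦3, 1↦5, 2↦8, 3↦7, 4↦8, 5↦6, 6↦7, 7↦6, 8↦9, 9↦0, 10↦7]  zeros at y ∈ {9}
  x = 2: [0↦6, 1↦5, 2↦7, 3↦7, 4↦0, 5↦3, 6↦0, 7↦8, 8↦0, 9↦4, 10↦4]  zeros at y ∈ {4, 6, 8}
  x = 3: [0↦6, 1↦9, 2↦6, 3↦3, 4↦6, 5↦10, 6↦10, 7↦1, 8↦0, 9↦2, 10↦2]  zeros at y ∈ {8}
  x = 4: [0↦8, 1↦0, 2↦10, 3↦0, 4↦9, 5↦10, 6↦9, 7↦1, 8↦3, 9↦10, 10↦6]  zeros at y ∈ {1, 3}
  x = 5: [0↦6, 1↦5, 2↦2, 3↦3, 4↦3, 5↦8, 6↦2, 7↦2, 8↦3, 9↦0, 10↦10]  zeros at y ∈ {9}
  x = 6: [0↦5, 1↦7, 2↦9, 3↦6, 4↦4, 5↦9, 6↦5, 7↦9, 8↦5, 9↦10, 10↦8]  zeros at y ∈ ∅
  x = 7: [0↦10, 1↦0, 2↦3, 3↦3, 4↦6, 5↦7, 6↦1, 7↦5, 8↦3, 9↦1, 10↦5]  zeros at y ∈ {1}
  x = 8: [0↦4, 1↦0, 2↦0, 3↦10, 4↦3, 5↦7, 6↦6, 7↦6, 8↦2, 9↦0, 10↦6]  zeros at y ∈ {1, 2, 9}
  x = 9: [0↦3, 1↦1, 2↦5, 3↦10, 4↦0, 5↦3, 6↦3, 7↦6, 8↦7, 9↦1, 10↦5]  zeros at y ∈ {4}
  x = 10: [0↦1, 1↦8, 2↦1, 3↦8, 4↦2, 5↦0, 6↦8, 7↦10, 8↦1, 9↦9, 10↦7]  zeros at y ∈ {5}
Collecting zeros: affine points = {(0, 8), (1, 9), (2, 4), (2, 6), (2, 8), (3, 8), (4, 1), (4, 3), (5, 9), (7, 1), (8, 1), (8, 2), (8, 9), (9, 4), (10, 5)}.
Total count |C(F_11)_aff| = 15.


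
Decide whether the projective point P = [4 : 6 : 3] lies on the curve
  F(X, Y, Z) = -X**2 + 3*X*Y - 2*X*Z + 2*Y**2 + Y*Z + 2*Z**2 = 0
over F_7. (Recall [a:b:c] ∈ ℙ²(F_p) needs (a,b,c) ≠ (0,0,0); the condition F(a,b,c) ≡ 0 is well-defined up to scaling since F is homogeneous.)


F(4,6,3) ≡ 0 (mod 7); P is on the curve.

Evaluate F(4, 6, 3) term-by-term (mod 7).
  -X**2 ↦ -1·16·1·1 = -16
  3*X*Y ↦ 3·4·6·1 = 72
  -2*X*Z ↦ -2·4·1·3 = -24
  2*Y**2 ↦ 2·1·36·1 = 72
  Y*Z ↦ 1·1·6·3 = 18
  2*Z**2 ↦ 2·1·1·9 = 18
Sum: F(4, 6, 3) = (-16) + (72) + (-24) + (72) + (18) + (18) = 140.
Reducing mod 7: 140 ≡ 0 (mod 7).
Since F(a, b, c) ≡ 0 (mod 7), P lies on the curve.


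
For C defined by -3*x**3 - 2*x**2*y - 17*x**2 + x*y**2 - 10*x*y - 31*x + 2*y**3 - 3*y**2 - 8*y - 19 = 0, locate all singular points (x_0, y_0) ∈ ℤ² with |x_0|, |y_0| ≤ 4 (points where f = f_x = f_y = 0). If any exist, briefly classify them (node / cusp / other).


Singular points: {(-2, 1)}; classification: node.

Compute partial derivatives:
  f_x = -9*x**2 - 4*x*y - 34*x + y**2 - 10*y - 31.
  f_y = -2*x**2 + 2*x*y - 10*x + 6*y**2 - 6*y - 8.
Scan x_0 ∈ {−4, ..., 4}. For each x_0, f_y(x_0, y) is a polynomial in y; find its integer roots y ∈ {−4, ..., 4}, then test f_x and f at those candidates.
  x = -4: f_y(-4, y) = 6*y**2 - 14*y; vanishes at y ∈ {0}. (-4, 0): f_x = -39 ≠ 0.
  x = -3: f_y(-3, y) = 6*y**2 - 12*y + 4; no integer root y with |y| ≤ 4.
  x = -2: f_y(-2, y) = 6*y**2 - 10*y + 4; vanishes at y ∈ {1}. (-2, 1): f_x = 0, f = 0 — SINGULAR.
  x = -1: f_y(-1, y) = 6*y**2 - 8*y; vanishes at y ∈ {0}. (-1, 0): f_x = -6 ≠ 0.
  x = 0: f_y(0, y) = 6*y**2 - 6*y - 8; no integer root y with |y| ≤ 4.
  x = 1: f_y(1, y) = 6*y**2 - 4*y - 20; no integer root y with |y| ≤ 4.
  x = 2: f_y(2, y) = 6*y**2 - 2*y - 36; no integer root y with |y| ≤ 4.
  x = 3: f_y(3, y) = 6*y**2 - 56; no integer root y with |y| ≤ 4.
  x = 4: f_y(4, y) = 6*y**2 + 2*y - 80; no integer root y with |y| ≤ 4.
Only singular point on the grid: (-2, 1).
Classify: substitute x = -2 + u, y = 1 + v and expand: f = -3*u**3 - 2*u**2*v - u**2 + u*v**2 + 2*v**3 + v**2.
No constant or linear terms (consistent with a singular point). Quadratic part: -u**2 + v**2. Cubic part: -3*u**3 - 2*u**2*v + u*v**2 + 2*v**3.
The quadratic part v**2 - u**2 = (v − u)(v + u) splits into two distinct linear factors, so there are two distinct tangent lines y − 1 = ±(x − -2) — this is a node (ordinary double point).
Classification: node.


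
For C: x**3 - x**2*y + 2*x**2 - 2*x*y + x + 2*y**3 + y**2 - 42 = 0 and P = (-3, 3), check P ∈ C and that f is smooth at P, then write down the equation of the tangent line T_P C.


Tangent line at P: 28*x + 57*y - 87 = 0.

Step 1: f(-3, 3) = 0, so P lies on C.
Step 2: partial derivatives
  f_x(x, y) = 3*x**2 - 2*x*y + 4*x - 2*y + 1, f_y(x, y) = -x**2 - 2*x + 6*y**2 + 2*y.
  f_x(P) = 28, f_y(P) = 57 (gradient nonzero, so P is smooth).
Step 3: tangent line at P: 28·(x − -3) + 57·(y − 3) = 0.
Expanding: 28*x + 57*y - 87 = 0.


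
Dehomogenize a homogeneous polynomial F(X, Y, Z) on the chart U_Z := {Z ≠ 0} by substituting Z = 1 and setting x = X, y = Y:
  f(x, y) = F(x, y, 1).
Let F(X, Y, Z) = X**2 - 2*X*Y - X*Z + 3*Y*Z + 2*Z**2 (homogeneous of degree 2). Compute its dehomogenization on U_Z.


f(x, y) = x**2 - 2*x*y - x + 3*y + 2

On U_Z we set Z = 1. Each monomial c·X^i·Y^j·Z^k in F becomes c·x^i·y^j·1^k = c·x^i·y^j.
Substituting Z = 1: F(X, Y, 1) = x**2 - 2*x*y - x + 3*y + 2.
Note: deg(f) ≤ deg(F) = 2; strict inequality happens when F is divisible by Z (lost terms).


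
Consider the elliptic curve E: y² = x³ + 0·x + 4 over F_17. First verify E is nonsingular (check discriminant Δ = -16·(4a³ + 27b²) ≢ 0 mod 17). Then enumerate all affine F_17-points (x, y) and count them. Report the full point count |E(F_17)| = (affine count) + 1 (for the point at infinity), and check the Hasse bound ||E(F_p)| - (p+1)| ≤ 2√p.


Affine points = {(0, 2), (0, 15), (4, 0), (6, 4), (6, 13), (9, 6), (9, 11), (10, 1), (10, 16), (11, 3), (11, 14), (12, 7), (12, 10), (13, 5), (13, 12), (15, 8), (15, 9)}; affine count = 17; |E(F_17)| = 18.

Discriminant check: Δ ∝ 4a³ + 27b² = 4·0³ + 27·4² = 4·0 + 27·16 ≡ 7 (mod 17). Nonzero ⇒ E is nonsingular.
For each x ∈ F_17, compute rhs = x³ + 0·x + 4 mod 17, then count y ∈ F_17 with y² ≡ rhs.
  x = 0: rhs = 4, matching y values: 2, 15 (2 points).
  x = 1: rhs = 5, matching y values: none (0 points).
  x = 2: rhs = 12, matching y values: none (0 points).
  x = 3: rhs = 14, matching y values: none (0 points).
  x = 4: rhs = 0, matching y values: 0 (1 points).
  x = 5: rhs = 10, matching y values: none (0 points).
  x = 6: rhs = 16, matching y values: 4, 13 (2 points).
  x = 7: rhs = 7, matching y values: none (0 points).
  x = 8: rhs = 6, matching y values: none (0 points).
  x = 9: rhs = 2, matching y values: 6, 11 (2 points).
  x = 10: rhs = 1, matching y values: 1, 16 (2 points).
  x = 11: rhs = 9, matching y values: 3, 14 (2 points).
  x = 12: rhs = 15, matching y values: 7, 10 (2 points).
  x = 13: rhs = 8, matching y values: 5, 12 (2 points).
  x = 14: rhs = 11, matching y values: none (0 points).
  x = 15: rhs = 13, matching y values: 8, 9 (2 points).
  x = 16: rhs = 3, matching y values: none (0 points).
Total affine count: 17.
Full point count |E(F_17)| = 17 + 1 = 18.
Hasse bound: |18 − (17+1)| = |0| = 0 ≤ 2√17 ≈ 8.2462 ✓.


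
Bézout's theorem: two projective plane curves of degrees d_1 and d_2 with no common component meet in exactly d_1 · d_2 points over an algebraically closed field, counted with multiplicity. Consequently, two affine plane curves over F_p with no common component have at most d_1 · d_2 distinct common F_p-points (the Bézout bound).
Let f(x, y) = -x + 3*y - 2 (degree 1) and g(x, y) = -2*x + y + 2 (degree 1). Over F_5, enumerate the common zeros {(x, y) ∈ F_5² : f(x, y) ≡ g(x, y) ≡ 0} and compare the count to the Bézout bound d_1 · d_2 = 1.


Common zeros: ∅; count = 0; Bézout bound = 1.

deg(f) = 1, deg(g) = 1, so Bézout bound = 1.
Scan x ∈ F_5. For each x, list the y ∈ F_5 with f(x, y) ≡ 0 and those with g(x, y) ≡ 0 (mod 5); the common zeros in that column are the intersection.
  x = 0: f ≡ 0 at y ∈ {4}; g ≡ 0 at y ∈ {3}; common: ∅.
  x = 1: f ≡ 0 at y ∈ {1}; g ≡ 0 at y ∈ {0}; common: ∅.
  x = 2: f ≡ 0 at y ∈ {3}; g ≡ 0 at y ∈ {2}; common: ∅.
  x = 3: f ≡ 0 at y ∈ {0}; g ≡ 0 at y ∈ {4}; common: ∅.
  x = 4: f ≡ 0 at y ∈ {2}; g ≡ 0 at y ∈ {1}; common: ∅.
Collecting: common zeros = ∅, so the count is 0.
Comparison with the Bézout bound: 0 ≤ 1 = deg(f)·deg(g), as expected for curves with no common component (the affine F_5-count falls short of the bound because intersections may lie at infinity, over extension fields, or carry multiplicity).


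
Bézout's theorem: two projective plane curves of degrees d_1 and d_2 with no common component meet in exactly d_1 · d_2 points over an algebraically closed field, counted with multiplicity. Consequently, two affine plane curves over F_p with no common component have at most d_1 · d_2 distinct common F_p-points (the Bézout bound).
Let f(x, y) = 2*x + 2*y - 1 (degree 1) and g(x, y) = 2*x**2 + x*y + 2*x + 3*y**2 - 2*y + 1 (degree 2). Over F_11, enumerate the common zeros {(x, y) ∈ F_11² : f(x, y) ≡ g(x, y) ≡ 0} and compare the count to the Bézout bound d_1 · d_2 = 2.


Common zeros: {(3, 3), (9, 8)}; count = 2; Bézout bound = 2.

deg(f) = 1, deg(g) = 2, so Bézout bound = 2.
Scan x ∈ F_11. For each x, list the y ∈ F_11 with f(x, y) ≡ 0 and those with g(x, y) ≡ 0 (mod 11); the common zeros in that column are the intersection.
  x = 0: f ≡ 0 at y ∈ {6}; g ≡ 0 at y ∈ {3, 5}; common: ∅.
  x = 1: f ≡ 0 at y ∈ {5}; g ≡ 0 at y ∈ ∅; common: ∅.
  x = 2: f ≡ 0 at y ∈ {4}; g ≡ 0 at y ∈ {5, 6}; common: ∅.
  x = 3: f ≡ 0 at y ∈ {3}; g ≡ 0 at y ∈ {3, 4}; common: {3}.
  x = 4: f ≡ 0 at y ∈ {2}; g ≡ 0 at y ∈ ∅; common: ∅.
  x = 5: f ≡ 0 at y ∈ {1}; g ≡ 0 at y ∈ {4, 6}; common: ∅.
  x = 6: f ≡ 0 at y ∈ {0}; g ≡ 0 at y ∈ ∅; common: ∅.
  x = 7: f ≡ 0 at y ∈ {10}; g ≡ 0 at y ∈ {1}; common: ∅.
  x = 8: f ≡ 0 at y ∈ {9}; g ≡ 0 at y ∈ {1, 8}; common: ∅.
  x = 9: f ≡ 0 at y ∈ {8}; g ≡ 0 at y ∈ {8}; common: {8}.
  x = 10: f ≡ 0 at y ∈ {7}; g ≡ 0 at y ∈ ∅; common: ∅.
Collecting: common zeros = {(3, 3), (9, 8)}, so the count is 2.
Comparison with the Bézout bound: 2 ≤ 2 = deg(f)·deg(g), as expected for curves with no common component (the bound is attained).


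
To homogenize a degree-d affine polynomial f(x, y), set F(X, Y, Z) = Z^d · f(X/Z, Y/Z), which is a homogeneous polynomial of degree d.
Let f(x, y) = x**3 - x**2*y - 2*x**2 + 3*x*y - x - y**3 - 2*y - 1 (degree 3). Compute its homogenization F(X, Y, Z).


F(X, Y, Z) = X**3 - X**2*Y - 2*X**2*Z + 3*X*Y*Z - X*Z**2 - Y**3 - 2*Y*Z**2 - Z**3

deg(f) = 3.
Substitute x = X/Z, y = Y/Z into f, then multiply by Z^3.
  monomial 1·x^3·y^0 ↦ 1·X^3·Y^0·Z^0.
  monomial -1·x^2·y^1 ↦ -1·X^2·Y^1·Z^0.
  monomial -2·x^2·y^0 ↦ -2·X^2·Y^0·Z^1.
  monomial 3·x^1·y^1 ↦ 3·X^1·Y^1·Z^1.
  monomial -1·x^1·y^0 ↦ -1·X^1·Y^0·Z^2.
  monomial -1·x^0·y^3 ↦ -1·X^0·Y^3·Z^0.
  monomial -2·x^0·y^1 ↦ -2·X^0·Y^1·Z^2.
  monomial -1·x^0·y^0 ↦ -1·X^0·Y^0·Z^3.
Collecting: F(X, Y, Z) = X**3 - X**2*Y - 2*X**2*Z + 3*X*Y*Z - X*Z**2 - Y**3 - 2*Y*Z**2 - Z**3.


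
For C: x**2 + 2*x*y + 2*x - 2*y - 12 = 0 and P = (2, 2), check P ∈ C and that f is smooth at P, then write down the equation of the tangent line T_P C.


Tangent line at P: 10*x + 2*y - 24 = 0.

Step 1: f(2, 2) = 0, so P lies on C.
Step 2: partial derivatives
  f_x(x, y) = 2*x + 2*y + 2, f_y(x, y) = 2*x - 2.
  f_x(P) = 10, f_y(P) = 2 (gradient nonzero, so P is smooth).
Step 3: tangent line at P: 10·(x − 2) + 2·(y − 2) = 0.
Expanding: 10*x + 2*y - 24 = 0.


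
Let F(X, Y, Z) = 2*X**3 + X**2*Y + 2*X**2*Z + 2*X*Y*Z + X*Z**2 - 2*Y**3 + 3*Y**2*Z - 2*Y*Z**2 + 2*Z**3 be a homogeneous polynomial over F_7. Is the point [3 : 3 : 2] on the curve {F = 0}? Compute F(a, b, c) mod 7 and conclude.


F(3,3,2) ≡ 3 (mod 7); P is NOT on the curve.

Evaluate F(3, 3, 2) term-by-term (mod 7).
  2*X**3 ↦ 2·27·1·1 = 54
  X**2*Y ↦ 1·9·3·1 = 27
  2*X**2*Z ↦ 2·9·1·2 = 36
  2*X*Y*Z ↦ 2·3·3·2 = 36
  X*Z**2 ↦ 1·3·1·4 = 12
  -2*Y**3 ↦ -2·1·27·1 = -54
  3*Y**2*Z ↦ 3·1·9·2 = 54
  -2*Y*Z**2 ↦ -2·1·3·4 = -24
  2*Z**3 ↦ 2·1·1·8 = 16
Sum: F(3, 3, 2) = (54) + (27) + (36) + (36) + (12) + (-54) + (54) + (-24) + (16) = 157.
Reducing mod 7: 157 ≡ 3 (mod 7).
Since F(a, b, c) ≡ 3 ≠ 0 (mod 7), P does NOT lie on the curve.


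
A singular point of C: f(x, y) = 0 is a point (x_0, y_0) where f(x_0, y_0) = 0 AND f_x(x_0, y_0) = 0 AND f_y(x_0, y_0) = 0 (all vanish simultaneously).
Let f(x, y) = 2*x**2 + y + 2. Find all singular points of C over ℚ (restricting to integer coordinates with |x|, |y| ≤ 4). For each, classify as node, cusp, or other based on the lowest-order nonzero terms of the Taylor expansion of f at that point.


No singular points in the scanned grid; C is smooth there.

Compute partial derivatives:
  f_x = 4*x.
  f_y = 1.
f_y = 1 is a nonzero constant, so f_y never vanishes: no point (x, y) can satisfy f = f_x = f_y = 0. In particular no (x, y) ∈ {−4, ..., 4}² is singular; the curve is smooth.


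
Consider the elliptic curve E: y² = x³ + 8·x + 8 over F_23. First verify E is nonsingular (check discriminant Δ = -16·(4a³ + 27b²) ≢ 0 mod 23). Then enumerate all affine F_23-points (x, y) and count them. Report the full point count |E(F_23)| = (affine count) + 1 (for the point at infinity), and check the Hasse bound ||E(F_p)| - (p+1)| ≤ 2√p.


Affine points = {(0, 10), (0, 13), (2, 3), (2, 20), (3, 6), (3, 17), (4, 9), (4, 14), (5, 9), (5, 14), (7, 4), (7, 19), (8, 3), (8, 20), (9, 2), (9, 21), (11, 1), (11, 22), (13, 3), (13, 20), (14, 9), (14, 14), (16, 0), (18, 2), (18, 21), (19, 2), (19, 21), (20, 7), (20, 16)}; affine count = 29; |E(F_23)| = 30.

Discriminant check: Δ ∝ 4a³ + 27b² = 4·8³ + 27·8² = 4·512 + 27·64 ≡ 4 (mod 23). Nonzero ⇒ E is nonsingular.
For each x ∈ F_23, compute rhs = x³ + 8·x + 8 mod 23, then count y ∈ F_23 with y² ≡ rhs.
  x = 0: rhs = 8, matching y values: 10, 13 (2 points).
  x = 1: rhs = 17, matching y values: none (0 points).
  x = 2: rhs = 9, matching y values: 3, 20 (2 points).
  x = 3: rhs = 13, matching y values: 6, 17 (2 points).
  x = 4: rhs = 12, matching y values: 9, 14 (2 points).
  x = 5: rhs = 12, matching y values: 9, 14 (2 points).
  x = 6: rhs = 19, matching y values: none (0 points).
  x = 7: rhs = 16, matching y values: 4, 19 (2 points).
  x = 8: rhs = 9, matching y values: 3, 20 (2 points).
  x = 9: rhs = 4, matching y values: 2, 21 (2 points).
  x = 10: rhs = 7, matching y values: none (0 points).
  x = 11: rhs = 1, matching y values: 1, 22 (2 points).
  x = 12: rhs = 15, matching y values: none (0 points).
  x = 13: rhs = 9, matching y values: 3, 20 (2 points).
  x = 14: rhs = 12, matching y values: 9, 14 (2 points).
  x = 15: rhs = 7, matching y values: none (0 points).
  x = 16: rhs = 0, matching y values: 0 (1 points).
  x = 17: rhs = 20, matching y values: none (0 points).
  x = 18: rhs = 4, matching y values: 2, 21 (2 points).
  x = 19: rhs = 4, matching y values: 2, 21 (2 points).
  x = 20: rhs = 3, matching y values: 7, 16 (2 points).
  x = 21: rhs = 7, matching y values: none (0 points).
  x = 22: rhs = 22, matching y values: none (0 points).
Total affine count: 29.
Full point count |E(F_23)| = 29 + 1 = 30.
Hasse bound: |30 − (23+1)| = |6| = 6 ≤ 2√23 ≈ 9.5917 ✓.


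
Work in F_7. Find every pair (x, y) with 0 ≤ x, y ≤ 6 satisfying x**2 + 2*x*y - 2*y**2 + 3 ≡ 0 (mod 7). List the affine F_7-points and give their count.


Affine F_7-points: {(1, 2), (1, 6), (2, 0), (2, 2), (5, 0), (5, 5), (6, 1), (6, 5)}; count = 8.

For each of the 49 pairs (x, y) ∈ F_7², evaluate f(x, y) mod 7. Record the zeros.
  x = 0: [0↦3, 1↦1, 2↦2, 3↦6, 4↦6, 5↦2, 6↦1]  zeros at y ∈ ∅
  x = 1: [0↦4, 1↦4, 2↦0, 3↦6, 4↦1, 5↦6, 6↦0]  zeros at y ∈ {2, 6}
  x = 2: [0↦0, 1↦2, 2↦0, 3↦1, 4↦5, 5↦5, 6↦1]  zeros at y ∈ {0, 2}
  x = 3: [0↦5, 1↦2, 2↦2, 3↦5, 4↦4, 5↦6, 6↦4]  zeros at y ∈ ∅
  x = 4: [0↦5, 1↦4, 2↦6, 3↦4, 4↦5, 5↦2, 6↦2]  zeros at y ∈ ∅
  x = 5: [0↦0, 1↦1, 2↦5, 3↦5, 4↦1, 5↦0, 6↦2]  zeros at y ∈ {0, 5}
  x = 6: [0↦4, 1↦0, 2↦6, 3↦1, 4↦6, 5↦0, 6↦4]  zeros at y ∈ {1, 5}
Collecting zeros: affine points = {(1, 2), (1, 6), (2, 0), (2, 2), (5, 0), (5, 5), (6, 1), (6, 5)}.
Total count |C(F_7)_aff| = 8.


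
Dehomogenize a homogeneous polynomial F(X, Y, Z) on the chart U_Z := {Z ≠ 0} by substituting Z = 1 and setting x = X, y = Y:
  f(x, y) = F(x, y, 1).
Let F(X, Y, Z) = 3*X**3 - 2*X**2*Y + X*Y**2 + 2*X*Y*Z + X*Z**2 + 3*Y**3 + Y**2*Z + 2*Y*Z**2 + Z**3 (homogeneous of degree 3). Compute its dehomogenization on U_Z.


f(x, y) = 3*x**3 - 2*x**2*y + x*y**2 + 2*x*y + x + 3*y**3 + y**2 + 2*y + 1

On U_Z we set Z = 1. Each monomial c·X^i·Y^j·Z^k in F becomes c·x^i·y^j·1^k = c·x^i·y^j.
Substituting Z = 1: F(X, Y, 1) = 3*x**3 - 2*x**2*y + x*y**2 + 2*x*y + x + 3*y**3 + y**2 + 2*y + 1.
Note: deg(f) ≤ deg(F) = 3; strict inequality happens when F is divisible by Z (lost terms).


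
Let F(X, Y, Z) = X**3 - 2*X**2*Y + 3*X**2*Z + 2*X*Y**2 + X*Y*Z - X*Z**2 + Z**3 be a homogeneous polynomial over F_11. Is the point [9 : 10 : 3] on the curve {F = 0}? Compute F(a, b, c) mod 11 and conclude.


F(9,10,3) ≡ 6 (mod 11); P is NOT on the curve.

Evaluate F(9, 10, 3) term-by-term (mod 11).
  X**3 ↦ 1·729·1·1 = 729
  -2*X**2*Y ↦ -2·81·10·1 = -1620
  3*X**2*Z ↦ 3·81·1·3 = 729
  2*X*Y**2 ↦ 2·9·100·1 = 1800
  X*Y*Z ↦ 1·9·10·3 = 270
  -X*Z**2 ↦ -1·9·1·9 = -81
  Z**3 ↦ 1·1·1·27 = 27
Sum: F(9, 10, 3) = (729) + (-1620) + (729) + (1800) + (270) + (-81) + (27) = 1854.
Reducing mod 11: 1854 ≡ 6 (mod 11).
Since F(a, b, c) ≡ 6 ≠ 0 (mod 11), P does NOT lie on the curve.


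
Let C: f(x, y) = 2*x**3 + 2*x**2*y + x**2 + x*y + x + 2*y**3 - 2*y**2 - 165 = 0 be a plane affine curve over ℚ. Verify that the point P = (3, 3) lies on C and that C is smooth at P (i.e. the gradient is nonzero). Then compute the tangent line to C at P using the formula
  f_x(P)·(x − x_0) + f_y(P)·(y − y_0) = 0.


Tangent line at P: 100*x + 63*y - 489 = 0.

Step 1: f(3, 3) = 0, so P lies on C.
Step 2: partial derivatives
  f_x(x, y) = 6*x**2 + 4*x*y + 2*x + y + 1, f_y(x, y) = 2*x**2 + x + 6*y**2 - 4*y.
  f_x(P) = 100, f_y(P) = 63 (gradient nonzero, so P is smooth).
Step 3: tangent line at P: 100·(x − 3) + 63·(y − 3) = 0.
Expanding: 100*x + 63*y - 489 = 0.


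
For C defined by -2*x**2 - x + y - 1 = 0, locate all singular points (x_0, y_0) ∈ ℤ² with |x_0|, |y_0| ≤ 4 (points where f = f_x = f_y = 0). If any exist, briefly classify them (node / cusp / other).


No singular points in the scanned grid; C is smooth there.

Compute partial derivatives:
  f_x = -4*x - 1.
  f_y = 1.
f_y = 1 is a nonzero constant, so f_y never vanishes: no point (x, y) can satisfy f = f_x = f_y = 0. In particular no (x, y) ∈ {−4, ..., 4}² is singular; the curve is smooth.


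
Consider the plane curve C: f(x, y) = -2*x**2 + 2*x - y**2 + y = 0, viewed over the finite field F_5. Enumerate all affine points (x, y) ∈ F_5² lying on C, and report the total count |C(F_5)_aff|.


Affine F_5-points: {(0, 0), (0, 1), (1, 0), (1, 1), (2, 3), (4, 3)}; count = 6.

For each of the 25 pairs (x, y) ∈ F_5², evaluate f(x, y) mod 5. Record the zeros.
  x = 0: [0↦0, 1↦0, 2↦3, 3↦4, 4↦3]  zeros at y ∈ {0, 1}
  x = 1: [0↦0, 1↦0, 2↦3, 3↦4, 4↦3]  zeros at y ∈ {0, 1}
  x = 2: [0↦1, 1↦1, 2↦4, 3↦0, 4↦4]  zeros at y ∈ {3}
  x = 3: [0↦3, 1↦3, 2↦1, 3↦2, 4↦1]  zeros at y ∈ ∅
  x = 4: [0↦1, 1↦1, 2↦4, 3↦0, 4↦4]  zeros at y ∈ {3}
Collecting zeros: affine points = {(0, 0), (0, 1), (1, 0), (1, 1), (2, 3), (4, 3)}.
Total count |C(F_5)_aff| = 6.


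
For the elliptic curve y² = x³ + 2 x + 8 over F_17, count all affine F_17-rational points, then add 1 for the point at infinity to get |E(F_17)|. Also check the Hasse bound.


Affine points = {(0, 5), (0, 12), (6, 7), (6, 10), (7, 5), (7, 12), (8, 3), (8, 14), (10, 5), (10, 12), (11, 1), (11, 16), (12, 3), (12, 14), (13, 2), (13, 15), (14, 3), (14, 14), (15, 8), (15, 9)}; affine count = 20; |E(F_17)| = 21.

Discriminant check: Δ ∝ 4a³ + 27b² = 4·2³ + 27·8² = 4·8 + 27·64 ≡ 9 (mod 17). Nonzero ⇒ E is nonsingular.
For each x ∈ F_17, compute rhs = x³ + 2·x + 8 mod 17, then count y ∈ F_17 with y² ≡ rhs.
  x = 0: rhs = 8, matching y values: 5, 12 (2 points).
  x = 1: rhs = 11, matching y values: none (0 points).
  x = 2: rhs = 3, matching y values: none (0 points).
  x = 3: rhs = 7, matching y values: none (0 points).
  x = 4: rhs = 12, matching y values: none (0 points).
  x = 5: rhs = 7, matching y values: none (0 points).
  x = 6: rhs = 15, matching y values: 7, 10 (2 points).
  x = 7: rhs = 8, matching y values: 5, 12 (2 points).
  x = 8: rhs = 9, matching y values: 3, 14 (2 points).
  x = 9: rhs = 7, matching y values: none (0 points).
  x = 10: rhs = 8, matching y values: 5, 12 (2 points).
  x = 11: rhs = 1, matching y values: 1, 16 (2 points).
  x = 12: rhs = 9, matching y values: 3, 14 (2 points).
  x = 13: rhs = 4, matching y values: 2, 15 (2 points).
  x = 14: rhs = 9, matching y values: 3, 14 (2 points).
  x = 15: rhs = 13, matching y values: 8, 9 (2 points).
  x = 16: rhs = 5, matching y values: none (0 points).
Total affine count: 20.
Full point count |E(F_17)| = 20 + 1 = 21.
Hasse bound: |21 − (17+1)| = |3| = 3 ≤ 2√17 ≈ 8.2462 ✓.


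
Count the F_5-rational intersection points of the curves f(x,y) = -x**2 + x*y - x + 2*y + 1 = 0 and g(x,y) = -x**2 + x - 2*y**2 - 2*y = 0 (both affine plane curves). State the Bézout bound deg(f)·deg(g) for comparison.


Common zeros: ∅; count = 0; Bézout bound = 4.

deg(f) = 2, deg(g) = 2, so Bézout bound = 4.
Scan x ∈ F_5. For each x, list the y ∈ F_5 with f(x, y) ≡ 0 and those with g(x, y) ≡ 0 (mod 5); the common zeros in that column are the intersection.
  x = 0: f ≡ 0 at y ∈ {2}; g ≡ 0 at y ∈ {0, 4}; common: ∅.
  x = 1: f ≡ 0 at y ∈ {2}; g ≡ 0 at y ∈ {0, 4}; common: ∅.
  x = 2: f ≡ 0 at y ∈ {0}; g ≡ 0 at y ∈ ∅; common: ∅.
  x = 3: f ≡ 0 at y ∈ ∅; g ≡ 0 at y ∈ {1, 3}; common: ∅.
  x = 4: f ≡ 0 at y ∈ {4}; g ≡ 0 at y ∈ ∅; common: ∅.
Collecting: common zeros = ∅, so the count is 0.
Comparison with the Bézout bound: 0 ≤ 4 = deg(f)·deg(g), as expected for curves with no common component (the affine F_5-count falls short of the bound because intersections may lie at infinity, over extension fields, or carry multiplicity).


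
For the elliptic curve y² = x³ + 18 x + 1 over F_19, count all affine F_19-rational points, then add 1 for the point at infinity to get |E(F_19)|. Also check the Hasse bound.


Affine points = {(0, 1), (0, 18), (1, 1), (1, 18), (2, 8), (2, 11), (3, 5), (3, 14), (4, 2), (4, 17), (5, 8), (5, 11), (8, 7), (8, 12), (12, 8), (12, 11), (13, 0), (15, 6), (15, 13), (18, 1), (18, 18)}; affine count = 21; |E(F_19)| = 22.

Discriminant check: Δ ∝ 4a³ + 27b² = 4·18³ + 27·1² = 4·5832 + 27·1 ≡ 4 (mod 19). Nonzero ⇒ E is nonsingular.
For each x ∈ F_19, compute rhs = x³ + 18·x + 1 mod 19, then count y ∈ F_19 with y² ≡ rhs.
  x = 0: rhs = 1, matching y values: 1, 18 (2 points).
  x = 1: rhs = 1, matching y values: 1, 18 (2 points).
  x = 2: rhs = 7, matching y values: 8, 11 (2 points).
  x = 3: rhs = 6, matching y values: 5, 14 (2 points).
  x = 4: rhs = 4, matching y values: 2, 17 (2 points).
  x = 5: rhs = 7, matching y values: 8, 11 (2 points).
  x = 6: rhs = 2, matching y values: none (0 points).
  x = 7: rhs = 14, matching y values: none (0 points).
  x = 8: rhs = 11, matching y values: 7, 12 (2 points).
  x = 9: rhs = 18, matching y values: none (0 points).
  x = 10: rhs = 3, matching y values: none (0 points).
  x = 11: rhs = 10, matching y values: none (0 points).
  x = 12: rhs = 7, matching y values: 8, 11 (2 points).
  x = 13: rhs = 0, matching y values: 0 (1 points).
  x = 14: rhs = 14, matching y values: none (0 points).
  x = 15: rhs = 17, matching y values: 6, 13 (2 points).
  x = 16: rhs = 15, matching y values: none (0 points).
  x = 17: rhs = 14, matching y values: none (0 points).
  x = 18: rhs = 1, matching y values: 1, 18 (2 points).
Total affine count: 21.
Full point count |E(F_19)| = 21 + 1 = 22.
Hasse bound: |22 − (19+1)| = |2| = 2 ≤ 2√19 ≈ 8.7178 ✓.
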